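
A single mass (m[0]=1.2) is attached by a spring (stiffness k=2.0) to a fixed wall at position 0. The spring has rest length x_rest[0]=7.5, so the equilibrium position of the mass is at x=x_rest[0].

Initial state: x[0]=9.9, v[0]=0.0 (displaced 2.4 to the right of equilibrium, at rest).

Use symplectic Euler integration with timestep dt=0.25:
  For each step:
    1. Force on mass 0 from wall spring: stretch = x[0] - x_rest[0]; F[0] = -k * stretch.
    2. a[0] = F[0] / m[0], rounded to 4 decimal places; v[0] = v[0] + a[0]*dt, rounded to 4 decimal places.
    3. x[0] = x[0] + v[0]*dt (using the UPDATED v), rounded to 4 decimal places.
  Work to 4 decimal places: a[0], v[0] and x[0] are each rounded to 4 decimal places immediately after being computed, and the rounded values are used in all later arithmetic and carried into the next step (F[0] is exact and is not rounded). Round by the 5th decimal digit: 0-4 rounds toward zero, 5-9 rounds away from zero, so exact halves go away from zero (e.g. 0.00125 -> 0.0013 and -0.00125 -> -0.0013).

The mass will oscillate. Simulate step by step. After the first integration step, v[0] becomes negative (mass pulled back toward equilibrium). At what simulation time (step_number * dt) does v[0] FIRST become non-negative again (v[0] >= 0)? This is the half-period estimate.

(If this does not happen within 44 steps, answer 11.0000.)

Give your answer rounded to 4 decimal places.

Step 0: x=[9.9000] v=[0.0000]
Step 1: x=[9.6500] v=[-1.0000]
Step 2: x=[9.1761] v=[-1.8958]
Step 3: x=[8.5276] v=[-2.5942]
Step 4: x=[7.7720] v=[-3.0224]
Step 5: x=[6.9881] v=[-3.1357]
Step 6: x=[6.2575] v=[-2.9224]
Step 7: x=[5.6563] v=[-2.4047]
Step 8: x=[5.2472] v=[-1.6365]
Step 9: x=[5.0728] v=[-0.6978]
Step 10: x=[5.1512] v=[0.3135]
First v>=0 after going negative at step 10, time=2.5000

Answer: 2.5000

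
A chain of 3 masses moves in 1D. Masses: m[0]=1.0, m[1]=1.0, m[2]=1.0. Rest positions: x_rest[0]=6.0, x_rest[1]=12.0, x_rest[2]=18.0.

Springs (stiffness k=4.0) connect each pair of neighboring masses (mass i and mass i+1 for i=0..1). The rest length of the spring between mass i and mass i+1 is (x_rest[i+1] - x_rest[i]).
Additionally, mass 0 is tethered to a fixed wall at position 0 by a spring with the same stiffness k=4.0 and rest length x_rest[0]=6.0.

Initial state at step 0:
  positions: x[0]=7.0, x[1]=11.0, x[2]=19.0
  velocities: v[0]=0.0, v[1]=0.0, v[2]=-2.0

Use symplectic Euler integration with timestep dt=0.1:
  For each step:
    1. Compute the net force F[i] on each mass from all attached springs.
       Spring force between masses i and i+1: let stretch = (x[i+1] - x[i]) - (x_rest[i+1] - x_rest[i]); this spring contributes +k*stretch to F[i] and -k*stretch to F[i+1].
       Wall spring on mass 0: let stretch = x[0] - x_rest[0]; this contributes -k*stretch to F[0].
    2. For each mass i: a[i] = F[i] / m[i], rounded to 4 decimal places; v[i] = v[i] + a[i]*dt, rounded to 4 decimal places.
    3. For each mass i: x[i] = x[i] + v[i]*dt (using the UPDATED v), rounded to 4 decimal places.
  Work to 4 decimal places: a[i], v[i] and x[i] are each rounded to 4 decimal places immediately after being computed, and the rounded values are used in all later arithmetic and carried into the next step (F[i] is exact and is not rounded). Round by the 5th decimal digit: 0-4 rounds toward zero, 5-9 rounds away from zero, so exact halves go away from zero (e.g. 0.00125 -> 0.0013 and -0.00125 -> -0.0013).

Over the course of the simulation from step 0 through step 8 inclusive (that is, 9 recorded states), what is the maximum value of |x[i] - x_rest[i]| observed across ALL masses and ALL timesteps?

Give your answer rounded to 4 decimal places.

Step 0: x=[7.0000 11.0000 19.0000] v=[0.0000 0.0000 -2.0000]
Step 1: x=[6.8800 11.1600 18.7200] v=[-1.2000 1.6000 -2.8000]
Step 2: x=[6.6560 11.4512 18.3776] v=[-2.2400 2.9120 -3.4240]
Step 3: x=[6.3576 11.8277 17.9981] v=[-2.9843 3.7645 -3.7946]
Step 4: x=[6.0237 12.2322 17.6118] v=[-3.3393 4.0446 -3.8628]
Step 5: x=[5.6972 12.6035 17.2503] v=[-3.2654 3.7130 -3.6146]
Step 6: x=[5.4190 12.8844 16.9430] v=[-2.7818 2.8092 -3.0733]
Step 7: x=[5.2227 13.0291 16.7133] v=[-1.9632 1.4465 -2.2967]
Step 8: x=[5.1297 13.0089 16.5763] v=[-0.9297 -0.2024 -1.3704]
Max displacement = 1.4237

Answer: 1.4237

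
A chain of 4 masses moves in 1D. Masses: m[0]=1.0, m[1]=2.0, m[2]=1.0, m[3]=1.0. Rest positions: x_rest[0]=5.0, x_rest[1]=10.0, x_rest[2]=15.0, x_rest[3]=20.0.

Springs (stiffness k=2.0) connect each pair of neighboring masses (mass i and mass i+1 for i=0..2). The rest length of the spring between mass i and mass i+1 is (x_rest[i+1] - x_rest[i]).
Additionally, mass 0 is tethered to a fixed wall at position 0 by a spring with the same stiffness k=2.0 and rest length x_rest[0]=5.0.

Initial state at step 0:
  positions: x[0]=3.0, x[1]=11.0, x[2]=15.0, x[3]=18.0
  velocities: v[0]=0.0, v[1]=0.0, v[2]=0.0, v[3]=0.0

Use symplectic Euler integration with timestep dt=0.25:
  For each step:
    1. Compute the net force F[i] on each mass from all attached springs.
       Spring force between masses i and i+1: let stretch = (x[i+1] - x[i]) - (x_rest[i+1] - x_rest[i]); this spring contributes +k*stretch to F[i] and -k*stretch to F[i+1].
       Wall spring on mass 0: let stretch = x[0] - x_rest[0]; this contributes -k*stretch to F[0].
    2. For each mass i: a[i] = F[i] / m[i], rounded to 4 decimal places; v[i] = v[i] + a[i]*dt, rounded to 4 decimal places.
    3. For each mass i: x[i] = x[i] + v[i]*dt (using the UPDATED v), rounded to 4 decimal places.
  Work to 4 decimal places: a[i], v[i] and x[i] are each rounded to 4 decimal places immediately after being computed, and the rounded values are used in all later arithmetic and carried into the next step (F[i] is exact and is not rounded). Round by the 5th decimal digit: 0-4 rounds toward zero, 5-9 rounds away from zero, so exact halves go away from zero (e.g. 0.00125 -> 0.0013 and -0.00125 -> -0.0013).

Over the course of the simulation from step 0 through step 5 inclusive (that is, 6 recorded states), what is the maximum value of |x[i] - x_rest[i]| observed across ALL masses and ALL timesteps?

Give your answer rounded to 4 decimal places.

Step 0: x=[3.0000 11.0000 15.0000 18.0000] v=[0.0000 0.0000 0.0000 0.0000]
Step 1: x=[3.6250 10.7500 14.8750 18.2500] v=[2.5000 -1.0000 -0.5000 1.0000]
Step 2: x=[4.6875 10.3125 14.6563 18.7031] v=[4.2500 -1.7500 -0.8750 1.8125]
Step 3: x=[5.8672 9.7949 14.4004 19.2754] v=[4.7188 -2.0703 -1.0235 2.2891]
Step 4: x=[6.8045 9.3197 14.1782 19.8633] v=[3.7491 -1.9009 -0.8888 2.3516]
Step 5: x=[7.2056 8.9909 14.0593 20.3656] v=[1.6045 -1.3151 -0.4755 2.0091]
Max displacement = 2.2056

Answer: 2.2056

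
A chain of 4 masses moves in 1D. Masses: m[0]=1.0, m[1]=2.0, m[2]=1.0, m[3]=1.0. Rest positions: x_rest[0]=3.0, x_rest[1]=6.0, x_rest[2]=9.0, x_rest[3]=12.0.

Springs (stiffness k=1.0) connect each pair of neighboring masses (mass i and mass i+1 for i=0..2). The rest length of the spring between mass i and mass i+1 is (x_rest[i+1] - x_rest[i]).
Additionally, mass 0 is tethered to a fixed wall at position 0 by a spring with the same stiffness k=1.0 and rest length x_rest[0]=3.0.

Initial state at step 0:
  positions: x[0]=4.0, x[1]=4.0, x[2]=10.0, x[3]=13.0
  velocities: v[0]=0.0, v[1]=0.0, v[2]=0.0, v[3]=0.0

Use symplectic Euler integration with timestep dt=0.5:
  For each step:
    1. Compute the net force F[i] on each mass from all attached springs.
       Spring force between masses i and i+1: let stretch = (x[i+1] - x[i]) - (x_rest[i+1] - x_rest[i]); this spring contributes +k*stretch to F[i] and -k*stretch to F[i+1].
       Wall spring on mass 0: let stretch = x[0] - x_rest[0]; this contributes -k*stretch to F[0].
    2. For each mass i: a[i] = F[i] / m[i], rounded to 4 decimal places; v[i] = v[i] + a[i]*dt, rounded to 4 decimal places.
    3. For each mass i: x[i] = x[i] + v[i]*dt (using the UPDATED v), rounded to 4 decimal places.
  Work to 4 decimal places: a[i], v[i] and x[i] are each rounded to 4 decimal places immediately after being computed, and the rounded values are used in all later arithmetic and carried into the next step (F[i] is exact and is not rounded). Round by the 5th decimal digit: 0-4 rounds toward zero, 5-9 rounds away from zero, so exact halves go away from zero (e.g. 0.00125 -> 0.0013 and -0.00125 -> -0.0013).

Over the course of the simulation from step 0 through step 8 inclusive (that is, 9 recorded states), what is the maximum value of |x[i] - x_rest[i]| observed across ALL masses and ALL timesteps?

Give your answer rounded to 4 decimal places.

Step 0: x=[4.0000 4.0000 10.0000 13.0000] v=[0.0000 0.0000 0.0000 0.0000]
Step 1: x=[3.0000 4.7500 9.2500 13.0000] v=[-2.0000 1.5000 -1.5000 0.0000]
Step 2: x=[1.6875 5.8438 8.3125 12.8125] v=[-2.6250 2.1875 -1.8750 -0.3750]
Step 3: x=[0.9922 6.7266 7.8828 12.2500] v=[-1.3906 1.7656 -0.8594 -1.1250]
Step 4: x=[1.4825 7.0372 8.2559 11.3457] v=[0.9805 0.6211 0.7461 -1.8086]
Step 5: x=[2.9908 6.8058 9.0968 10.4190] v=[3.0166 -0.4629 1.6817 -1.8535]
Step 6: x=[4.7052 6.3839 9.6955 9.9117] v=[3.4287 -0.8439 1.1973 -1.0146]
Step 7: x=[5.6630 6.1661 9.5203 10.1004] v=[1.9155 -0.4357 -0.3504 0.3773]
Step 8: x=[5.3308 6.3047 8.6516 10.8941] v=[-0.6645 0.2771 -1.7375 1.5873]
Max displacement = 2.6630

Answer: 2.6630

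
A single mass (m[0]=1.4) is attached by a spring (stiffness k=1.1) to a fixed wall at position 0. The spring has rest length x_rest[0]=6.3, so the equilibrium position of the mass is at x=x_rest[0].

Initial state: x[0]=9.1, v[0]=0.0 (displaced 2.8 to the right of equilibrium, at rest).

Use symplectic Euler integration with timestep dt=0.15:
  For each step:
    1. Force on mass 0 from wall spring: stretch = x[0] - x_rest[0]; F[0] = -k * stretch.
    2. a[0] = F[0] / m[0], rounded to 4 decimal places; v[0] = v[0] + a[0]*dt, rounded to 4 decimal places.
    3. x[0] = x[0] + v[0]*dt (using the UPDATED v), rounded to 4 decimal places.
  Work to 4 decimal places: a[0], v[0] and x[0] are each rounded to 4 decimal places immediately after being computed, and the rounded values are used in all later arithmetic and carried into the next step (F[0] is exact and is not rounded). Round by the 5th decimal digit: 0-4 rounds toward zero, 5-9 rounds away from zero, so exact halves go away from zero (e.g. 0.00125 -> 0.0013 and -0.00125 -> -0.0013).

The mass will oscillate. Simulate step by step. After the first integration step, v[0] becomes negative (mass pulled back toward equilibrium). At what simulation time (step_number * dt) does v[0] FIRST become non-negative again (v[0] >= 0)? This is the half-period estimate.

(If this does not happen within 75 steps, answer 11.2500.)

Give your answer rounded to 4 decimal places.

Answer: 3.6000

Derivation:
Step 0: x=[9.1000] v=[0.0000]
Step 1: x=[9.0505] v=[-0.3300]
Step 2: x=[8.9524] v=[-0.6542]
Step 3: x=[8.8074] v=[-0.9668]
Step 4: x=[8.6181] v=[-1.2623]
Step 5: x=[8.3878] v=[-1.5355]
Step 6: x=[8.1206] v=[-1.7816]
Step 7: x=[7.8212] v=[-1.9962]
Step 8: x=[7.4949] v=[-2.1755]
Step 9: x=[7.1475] v=[-2.3163]
Step 10: x=[6.7851] v=[-2.4162]
Step 11: x=[6.4141] v=[-2.4734]
Step 12: x=[6.0411] v=[-2.4869]
Step 13: x=[5.6726] v=[-2.4564]
Step 14: x=[5.3152] v=[-2.3825]
Step 15: x=[4.9752] v=[-2.2664]
Step 16: x=[4.6587] v=[-2.1103]
Step 17: x=[4.3712] v=[-1.9169]
Step 18: x=[4.1178] v=[-1.6896]
Step 19: x=[3.9029] v=[-1.4324]
Step 20: x=[3.7304] v=[-1.1499]
Step 21: x=[3.6033] v=[-0.8471]
Step 22: x=[3.5239] v=[-0.5293]
Step 23: x=[3.4936] v=[-0.2021]
Step 24: x=[3.5129] v=[0.1287]
First v>=0 after going negative at step 24, time=3.6000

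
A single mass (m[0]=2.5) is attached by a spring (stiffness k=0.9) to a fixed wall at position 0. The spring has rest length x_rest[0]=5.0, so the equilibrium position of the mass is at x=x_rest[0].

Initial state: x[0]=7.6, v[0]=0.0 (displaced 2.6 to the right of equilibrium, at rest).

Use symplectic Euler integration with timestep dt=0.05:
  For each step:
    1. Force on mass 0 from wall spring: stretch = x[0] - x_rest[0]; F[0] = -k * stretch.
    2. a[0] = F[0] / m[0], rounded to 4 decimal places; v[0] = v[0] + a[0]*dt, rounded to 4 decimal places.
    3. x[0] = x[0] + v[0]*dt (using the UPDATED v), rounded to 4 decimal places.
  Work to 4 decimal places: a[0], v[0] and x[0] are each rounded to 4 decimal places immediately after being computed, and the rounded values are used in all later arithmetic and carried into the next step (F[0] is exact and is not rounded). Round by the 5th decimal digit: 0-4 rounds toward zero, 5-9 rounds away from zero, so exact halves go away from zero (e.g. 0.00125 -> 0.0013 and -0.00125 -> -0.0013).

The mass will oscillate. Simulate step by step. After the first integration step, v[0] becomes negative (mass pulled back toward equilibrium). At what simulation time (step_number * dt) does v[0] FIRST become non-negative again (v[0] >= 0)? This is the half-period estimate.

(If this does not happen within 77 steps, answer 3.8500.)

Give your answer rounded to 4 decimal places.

Answer: 3.8500

Derivation:
Step 0: x=[7.6000] v=[0.0000]
Step 1: x=[7.5977] v=[-0.0468]
Step 2: x=[7.5930] v=[-0.0936]
Step 3: x=[7.5860] v=[-0.1403]
Step 4: x=[7.5767] v=[-0.1869]
Step 5: x=[7.5650] v=[-0.2333]
Step 6: x=[7.5510] v=[-0.2795]
Step 7: x=[7.5347] v=[-0.3254]
Step 8: x=[7.5162] v=[-0.3710]
Step 9: x=[7.4954] v=[-0.4163]
Step 10: x=[7.4723] v=[-0.4612]
Step 11: x=[7.4470] v=[-0.5057]
Step 12: x=[7.4195] v=[-0.5497]
Step 13: x=[7.3898] v=[-0.5933]
Step 14: x=[7.3580] v=[-0.6363]
Step 15: x=[7.3241] v=[-0.6787]
Step 16: x=[7.2881] v=[-0.7205]
Step 17: x=[7.2500] v=[-0.7617]
Step 18: x=[7.2099] v=[-0.8022]
Step 19: x=[7.1678] v=[-0.8420]
Step 20: x=[7.1238] v=[-0.8810]
Step 21: x=[7.0778] v=[-0.9192]
Step 22: x=[7.0300] v=[-0.9566]
Step 23: x=[6.9803] v=[-0.9931]
Step 24: x=[6.9289] v=[-1.0287]
Step 25: x=[6.8757] v=[-1.0634]
Step 26: x=[6.8208] v=[-1.0972]
Step 27: x=[6.7643] v=[-1.1300]
Step 28: x=[6.7062] v=[-1.1618]
Step 29: x=[6.6466] v=[-1.1925]
Step 30: x=[6.5855] v=[-1.2221]
Step 31: x=[6.5230] v=[-1.2506]
Step 32: x=[6.4591] v=[-1.2780]
Step 33: x=[6.3939] v=[-1.3043]
Step 34: x=[6.3274] v=[-1.3294]
Step 35: x=[6.2597] v=[-1.3533]
Step 36: x=[6.1909] v=[-1.3760]
Step 37: x=[6.1210] v=[-1.3974]
Step 38: x=[6.0501] v=[-1.4176]
Step 39: x=[5.9783] v=[-1.4365]
Step 40: x=[5.9056] v=[-1.4541]
Step 41: x=[5.8321] v=[-1.4704]
Step 42: x=[5.7578] v=[-1.4854]
Step 43: x=[5.6829] v=[-1.4990]
Step 44: x=[5.6073] v=[-1.5113]
Step 45: x=[5.5312] v=[-1.5222]
Step 46: x=[5.4546] v=[-1.5318]
Step 47: x=[5.3776] v=[-1.5400]
Step 48: x=[5.3003] v=[-1.5468]
Step 49: x=[5.2227] v=[-1.5522]
Step 50: x=[5.1449] v=[-1.5562]
Step 51: x=[5.0670] v=[-1.5588]
Step 52: x=[4.9890] v=[-1.5600]
Step 53: x=[4.9110] v=[-1.5598]
Step 54: x=[4.8331] v=[-1.5582]
Step 55: x=[4.7553] v=[-1.5552]
Step 56: x=[4.6778] v=[-1.5508]
Step 57: x=[4.6006] v=[-1.5450]
Step 58: x=[4.5237] v=[-1.5378]
Step 59: x=[4.4472] v=[-1.5292]
Step 60: x=[4.3712] v=[-1.5193]
Step 61: x=[4.2958] v=[-1.5080]
Step 62: x=[4.2210] v=[-1.4953]
Step 63: x=[4.1469] v=[-1.4813]
Step 64: x=[4.0736] v=[-1.4659]
Step 65: x=[4.0011] v=[-1.4492]
Step 66: x=[3.9295] v=[-1.4312]
Step 67: x=[3.8589] v=[-1.4119]
Step 68: x=[3.7893] v=[-1.3914]
Step 69: x=[3.7208] v=[-1.3696]
Step 70: x=[3.6535] v=[-1.3466]
Step 71: x=[3.5874] v=[-1.3224]
Step 72: x=[3.5226] v=[-1.2970]
Step 73: x=[3.4591] v=[-1.2704]
Step 74: x=[3.3970] v=[-1.2427]
Step 75: x=[3.3363] v=[-1.2138]
Step 76: x=[3.2771] v=[-1.1839]
Step 77: x=[3.2195] v=[-1.1529]
v[0] did not become non-negative within 77 steps; using fallback time=3.8500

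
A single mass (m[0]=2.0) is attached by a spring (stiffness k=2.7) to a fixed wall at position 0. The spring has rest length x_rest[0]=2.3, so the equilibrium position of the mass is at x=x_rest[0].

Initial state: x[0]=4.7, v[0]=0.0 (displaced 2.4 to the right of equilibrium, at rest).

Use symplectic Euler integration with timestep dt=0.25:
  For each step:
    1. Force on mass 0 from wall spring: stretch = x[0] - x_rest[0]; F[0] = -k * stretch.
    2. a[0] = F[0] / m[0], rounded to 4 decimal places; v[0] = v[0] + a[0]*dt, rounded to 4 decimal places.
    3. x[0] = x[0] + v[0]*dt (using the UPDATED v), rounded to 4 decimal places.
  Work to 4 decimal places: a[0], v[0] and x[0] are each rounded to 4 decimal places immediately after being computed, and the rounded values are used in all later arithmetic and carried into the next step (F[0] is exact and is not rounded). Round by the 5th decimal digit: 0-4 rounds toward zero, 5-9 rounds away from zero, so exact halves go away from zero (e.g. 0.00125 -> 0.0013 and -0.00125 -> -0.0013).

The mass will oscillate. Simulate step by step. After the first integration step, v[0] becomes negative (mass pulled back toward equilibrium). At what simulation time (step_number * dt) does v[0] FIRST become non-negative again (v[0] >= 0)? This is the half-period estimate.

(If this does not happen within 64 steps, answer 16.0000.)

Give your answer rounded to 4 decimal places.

Answer: 2.7500

Derivation:
Step 0: x=[4.7000] v=[0.0000]
Step 1: x=[4.4975] v=[-0.8100]
Step 2: x=[4.1096] v=[-1.5517]
Step 3: x=[3.5690] v=[-2.1625]
Step 4: x=[2.9213] v=[-2.5908]
Step 5: x=[2.2212] v=[-2.8005]
Step 6: x=[1.5277] v=[-2.7739]
Step 7: x=[0.8994] v=[-2.5133]
Step 8: x=[0.3893] v=[-2.0406]
Step 9: x=[0.0404] v=[-1.3958]
Step 10: x=[-0.1179] v=[-0.6332]
Step 11: x=[-0.0722] v=[0.1829]
First v>=0 after going negative at step 11, time=2.7500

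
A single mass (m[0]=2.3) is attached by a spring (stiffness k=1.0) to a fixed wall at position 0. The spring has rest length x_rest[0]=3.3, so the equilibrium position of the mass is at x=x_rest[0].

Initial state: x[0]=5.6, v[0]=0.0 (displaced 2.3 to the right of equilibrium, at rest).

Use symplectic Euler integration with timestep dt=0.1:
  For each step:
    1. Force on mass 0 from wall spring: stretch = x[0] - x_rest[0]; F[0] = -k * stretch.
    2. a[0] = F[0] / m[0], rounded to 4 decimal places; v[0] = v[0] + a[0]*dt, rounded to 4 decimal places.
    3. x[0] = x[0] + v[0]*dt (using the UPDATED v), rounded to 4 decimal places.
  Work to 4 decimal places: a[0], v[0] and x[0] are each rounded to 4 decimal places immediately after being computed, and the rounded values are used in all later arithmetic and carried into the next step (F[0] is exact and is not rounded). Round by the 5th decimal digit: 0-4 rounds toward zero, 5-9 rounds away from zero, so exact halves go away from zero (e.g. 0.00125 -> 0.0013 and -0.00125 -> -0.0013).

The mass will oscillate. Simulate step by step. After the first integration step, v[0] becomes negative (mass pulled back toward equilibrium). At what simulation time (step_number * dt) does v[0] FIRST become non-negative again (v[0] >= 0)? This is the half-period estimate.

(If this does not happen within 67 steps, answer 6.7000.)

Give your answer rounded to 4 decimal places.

Answer: 4.8000

Derivation:
Step 0: x=[5.6000] v=[0.0000]
Step 1: x=[5.5900] v=[-0.1000]
Step 2: x=[5.5700] v=[-0.1996]
Step 3: x=[5.5402] v=[-0.2983]
Step 4: x=[5.5006] v=[-0.3957]
Step 5: x=[5.4515] v=[-0.4914]
Step 6: x=[5.3930] v=[-0.5849]
Step 7: x=[5.3254] v=[-0.6759]
Step 8: x=[5.2490] v=[-0.7640]
Step 9: x=[5.1641] v=[-0.8487]
Step 10: x=[5.0711] v=[-0.9298]
Step 11: x=[4.9704] v=[-1.0068]
Step 12: x=[4.8625] v=[-1.0794]
Step 13: x=[4.7478] v=[-1.1473]
Step 14: x=[4.6268] v=[-1.2103]
Step 15: x=[4.5000] v=[-1.2680]
Step 16: x=[4.3680] v=[-1.3202]
Step 17: x=[4.2313] v=[-1.3666]
Step 18: x=[4.0906] v=[-1.4071]
Step 19: x=[3.9465] v=[-1.4415]
Step 20: x=[3.7995] v=[-1.4696]
Step 21: x=[3.6504] v=[-1.4913]
Step 22: x=[3.4998] v=[-1.5065]
Step 23: x=[3.3483] v=[-1.5152]
Step 24: x=[3.1966] v=[-1.5173]
Step 25: x=[3.0453] v=[-1.5128]
Step 26: x=[2.8951] v=[-1.5017]
Step 27: x=[2.7467] v=[-1.4841]
Step 28: x=[2.6007] v=[-1.4600]
Step 29: x=[2.4577] v=[-1.4296]
Step 30: x=[2.3184] v=[-1.3930]
Step 31: x=[2.1834] v=[-1.3503]
Step 32: x=[2.0532] v=[-1.3018]
Step 33: x=[1.9284] v=[-1.2476]
Step 34: x=[1.8096] v=[-1.1880]
Step 35: x=[1.6973] v=[-1.1232]
Step 36: x=[1.5920] v=[-1.0535]
Step 37: x=[1.4941] v=[-0.9792]
Step 38: x=[1.4040] v=[-0.9007]
Step 39: x=[1.3222] v=[-0.8183]
Step 40: x=[1.2490] v=[-0.7323]
Step 41: x=[1.1847] v=[-0.6431]
Step 42: x=[1.1296] v=[-0.5511]
Step 43: x=[1.0839] v=[-0.4567]
Step 44: x=[1.0479] v=[-0.3604]
Step 45: x=[1.0217] v=[-0.2625]
Step 46: x=[1.0054] v=[-0.1634]
Step 47: x=[0.9990] v=[-0.0636]
Step 48: x=[1.0026] v=[0.0364]
First v>=0 after going negative at step 48, time=4.8000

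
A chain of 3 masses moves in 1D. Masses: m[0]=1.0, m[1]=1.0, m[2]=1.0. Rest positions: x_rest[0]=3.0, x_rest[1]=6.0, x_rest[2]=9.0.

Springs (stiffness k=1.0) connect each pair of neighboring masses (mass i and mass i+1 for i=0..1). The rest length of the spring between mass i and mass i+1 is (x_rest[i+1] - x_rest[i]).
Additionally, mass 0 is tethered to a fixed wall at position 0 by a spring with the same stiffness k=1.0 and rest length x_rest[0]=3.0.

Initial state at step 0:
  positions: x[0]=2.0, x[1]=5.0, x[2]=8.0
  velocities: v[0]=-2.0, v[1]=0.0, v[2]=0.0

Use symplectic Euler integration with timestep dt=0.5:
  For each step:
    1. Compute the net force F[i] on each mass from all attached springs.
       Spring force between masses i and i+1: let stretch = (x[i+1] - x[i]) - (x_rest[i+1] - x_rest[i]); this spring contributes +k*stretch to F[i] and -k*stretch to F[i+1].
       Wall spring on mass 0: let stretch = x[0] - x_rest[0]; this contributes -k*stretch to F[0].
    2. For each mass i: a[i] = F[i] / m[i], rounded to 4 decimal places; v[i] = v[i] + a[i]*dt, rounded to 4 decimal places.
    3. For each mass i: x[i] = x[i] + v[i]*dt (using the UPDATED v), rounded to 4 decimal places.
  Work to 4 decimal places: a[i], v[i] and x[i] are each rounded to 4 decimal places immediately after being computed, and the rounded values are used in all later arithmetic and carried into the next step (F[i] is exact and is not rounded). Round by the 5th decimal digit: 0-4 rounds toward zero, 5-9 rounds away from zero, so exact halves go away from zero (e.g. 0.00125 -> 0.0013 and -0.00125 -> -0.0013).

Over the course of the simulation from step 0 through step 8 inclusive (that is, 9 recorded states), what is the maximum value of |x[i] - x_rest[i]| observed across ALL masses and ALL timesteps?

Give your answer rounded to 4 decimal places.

Step 0: x=[2.0000 5.0000 8.0000] v=[-2.0000 0.0000 0.0000]
Step 1: x=[1.2500 5.0000 8.0000] v=[-1.5000 0.0000 0.0000]
Step 2: x=[1.1250 4.8125 8.0000] v=[-0.2500 -0.3750 0.0000]
Step 3: x=[1.6407 4.5000 7.9531] v=[1.0313 -0.6250 -0.0938]
Step 4: x=[2.4610 4.3360 7.7929] v=[1.6406 -0.3281 -0.3204]
Step 5: x=[3.1348 4.5675 7.5185] v=[1.3476 0.4629 -0.5489]
Step 6: x=[3.3831 5.1786 7.2563] v=[0.4966 1.2221 -0.5244]
Step 7: x=[3.2345 5.8602 7.2247] v=[-0.2972 1.3632 -0.0633]
Step 8: x=[2.9337 6.2265 7.6020] v=[-0.6016 0.7326 0.7545]
Max displacement = 1.8750

Answer: 1.8750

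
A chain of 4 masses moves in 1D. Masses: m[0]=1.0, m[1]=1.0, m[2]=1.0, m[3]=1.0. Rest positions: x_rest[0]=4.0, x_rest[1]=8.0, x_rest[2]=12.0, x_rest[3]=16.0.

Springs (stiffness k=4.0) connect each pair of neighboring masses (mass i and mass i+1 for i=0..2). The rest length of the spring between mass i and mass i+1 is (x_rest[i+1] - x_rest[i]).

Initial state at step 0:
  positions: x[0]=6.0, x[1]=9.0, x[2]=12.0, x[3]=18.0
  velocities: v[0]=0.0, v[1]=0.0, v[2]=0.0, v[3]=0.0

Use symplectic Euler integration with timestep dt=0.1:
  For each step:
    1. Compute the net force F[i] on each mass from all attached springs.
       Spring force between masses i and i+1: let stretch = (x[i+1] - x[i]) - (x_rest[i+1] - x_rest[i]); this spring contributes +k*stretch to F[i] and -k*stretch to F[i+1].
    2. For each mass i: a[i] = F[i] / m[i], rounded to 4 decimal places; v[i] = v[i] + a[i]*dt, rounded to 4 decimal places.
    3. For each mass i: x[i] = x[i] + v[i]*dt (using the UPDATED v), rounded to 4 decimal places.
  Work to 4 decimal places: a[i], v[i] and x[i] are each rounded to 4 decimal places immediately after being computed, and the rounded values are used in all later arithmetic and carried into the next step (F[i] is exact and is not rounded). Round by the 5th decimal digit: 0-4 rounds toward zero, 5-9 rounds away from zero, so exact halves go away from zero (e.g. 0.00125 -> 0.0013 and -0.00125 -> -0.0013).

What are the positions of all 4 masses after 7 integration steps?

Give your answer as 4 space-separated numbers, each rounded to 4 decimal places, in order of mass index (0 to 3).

Step 0: x=[6.0000 9.0000 12.0000 18.0000] v=[0.0000 0.0000 0.0000 0.0000]
Step 1: x=[5.9600 9.0000 12.1200 17.9200] v=[-0.4000 0.0000 1.2000 -0.8000]
Step 2: x=[5.8816 9.0032 12.3472 17.7680] v=[-0.7840 0.0320 2.2720 -1.5200]
Step 3: x=[5.7681 9.0153 12.6575 17.5592] v=[-1.1354 0.1210 3.1027 -2.0883]
Step 4: x=[5.6245 9.0432 13.0182 17.3143] v=[-1.4365 0.2790 3.6065 -2.4490]
Step 5: x=[5.4576 9.0934 13.3917 17.0576] v=[-1.6690 0.5015 3.7349 -2.5674]
Step 6: x=[5.2761 9.1701 13.7399 16.8142] v=[-1.8147 0.7665 3.4819 -2.4338]
Step 7: x=[5.0904 9.2738 14.0283 16.6079] v=[-1.8571 1.0368 2.8837 -2.0635]

Answer: 5.0904 9.2738 14.0283 16.6079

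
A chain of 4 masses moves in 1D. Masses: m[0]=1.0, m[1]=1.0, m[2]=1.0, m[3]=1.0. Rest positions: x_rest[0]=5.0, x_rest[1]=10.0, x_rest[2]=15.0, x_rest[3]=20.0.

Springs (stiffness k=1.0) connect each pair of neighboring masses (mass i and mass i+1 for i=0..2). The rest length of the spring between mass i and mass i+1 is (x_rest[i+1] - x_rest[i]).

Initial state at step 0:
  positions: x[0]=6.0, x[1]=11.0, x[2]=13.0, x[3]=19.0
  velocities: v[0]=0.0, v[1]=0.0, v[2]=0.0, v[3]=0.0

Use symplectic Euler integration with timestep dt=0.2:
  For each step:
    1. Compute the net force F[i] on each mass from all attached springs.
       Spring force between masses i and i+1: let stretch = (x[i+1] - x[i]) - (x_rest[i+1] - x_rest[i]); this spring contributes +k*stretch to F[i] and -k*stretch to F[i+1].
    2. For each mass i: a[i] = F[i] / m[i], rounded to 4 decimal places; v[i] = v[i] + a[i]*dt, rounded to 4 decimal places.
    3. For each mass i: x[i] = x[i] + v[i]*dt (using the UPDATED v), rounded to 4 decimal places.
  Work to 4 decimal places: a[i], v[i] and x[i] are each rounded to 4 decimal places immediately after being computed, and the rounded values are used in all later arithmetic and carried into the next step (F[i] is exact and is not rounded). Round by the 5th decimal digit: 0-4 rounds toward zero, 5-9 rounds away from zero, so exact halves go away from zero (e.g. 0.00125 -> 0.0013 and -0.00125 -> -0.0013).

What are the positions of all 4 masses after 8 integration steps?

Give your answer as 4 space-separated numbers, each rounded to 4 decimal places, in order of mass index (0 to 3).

Step 0: x=[6.0000 11.0000 13.0000 19.0000] v=[0.0000 0.0000 0.0000 0.0000]
Step 1: x=[6.0000 10.8800 13.1600 18.9600] v=[0.0000 -0.6000 0.8000 -0.2000]
Step 2: x=[5.9952 10.6560 13.4608 18.8880] v=[-0.0240 -1.1200 1.5040 -0.3600]
Step 3: x=[5.9768 10.3578 13.8665 18.7989] v=[-0.0918 -1.4912 2.0285 -0.4454]
Step 4: x=[5.9337 10.0247 14.3291 18.7125] v=[-0.2156 -1.6657 2.3132 -0.4319]
Step 5: x=[5.8542 9.7001 14.7949 18.6508] v=[-0.3974 -1.6230 2.3290 -0.3086]
Step 6: x=[5.7286 9.4255 15.2111 18.6348] v=[-0.6282 -1.3732 2.0812 -0.0798]
Step 7: x=[5.5508 9.2344 15.5329 18.6819] v=[-0.8888 -0.9555 1.6088 0.2355]
Step 8: x=[5.3204 9.1479 15.7287 18.8030] v=[-1.1521 -0.4325 0.9789 0.6057]

Answer: 5.3204 9.1479 15.7287 18.8030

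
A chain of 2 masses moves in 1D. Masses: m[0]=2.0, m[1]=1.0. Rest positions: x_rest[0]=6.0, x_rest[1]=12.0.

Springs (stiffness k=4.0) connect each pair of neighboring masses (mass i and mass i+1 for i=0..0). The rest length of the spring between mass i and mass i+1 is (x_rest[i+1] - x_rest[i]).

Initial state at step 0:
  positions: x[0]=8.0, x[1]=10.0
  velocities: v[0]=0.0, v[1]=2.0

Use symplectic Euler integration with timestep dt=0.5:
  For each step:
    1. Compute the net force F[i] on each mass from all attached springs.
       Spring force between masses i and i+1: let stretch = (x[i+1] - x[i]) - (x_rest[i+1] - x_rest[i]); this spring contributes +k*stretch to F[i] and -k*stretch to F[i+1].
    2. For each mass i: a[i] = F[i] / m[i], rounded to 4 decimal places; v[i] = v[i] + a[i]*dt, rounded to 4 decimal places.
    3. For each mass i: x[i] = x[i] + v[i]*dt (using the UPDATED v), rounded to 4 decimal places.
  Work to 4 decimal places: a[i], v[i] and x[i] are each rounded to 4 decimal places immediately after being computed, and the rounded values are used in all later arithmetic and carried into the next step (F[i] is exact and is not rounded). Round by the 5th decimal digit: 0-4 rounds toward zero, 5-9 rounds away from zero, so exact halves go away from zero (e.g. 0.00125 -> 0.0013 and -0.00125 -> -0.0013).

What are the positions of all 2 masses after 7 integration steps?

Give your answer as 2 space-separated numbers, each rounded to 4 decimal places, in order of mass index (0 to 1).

Step 0: x=[8.0000 10.0000] v=[0.0000 2.0000]
Step 1: x=[6.0000 15.0000] v=[-4.0000 10.0000]
Step 2: x=[5.5000 17.0000] v=[-1.0000 4.0000]
Step 3: x=[7.7500 13.5000] v=[4.5000 -7.0000]
Step 4: x=[9.8750 10.2500] v=[4.2500 -6.5000]
Step 5: x=[9.1875 12.6250] v=[-1.3750 4.7500]
Step 6: x=[7.2188 17.5625] v=[-3.9375 9.8750]
Step 7: x=[7.4219 18.1563] v=[0.4062 1.1876]

Answer: 7.4219 18.1563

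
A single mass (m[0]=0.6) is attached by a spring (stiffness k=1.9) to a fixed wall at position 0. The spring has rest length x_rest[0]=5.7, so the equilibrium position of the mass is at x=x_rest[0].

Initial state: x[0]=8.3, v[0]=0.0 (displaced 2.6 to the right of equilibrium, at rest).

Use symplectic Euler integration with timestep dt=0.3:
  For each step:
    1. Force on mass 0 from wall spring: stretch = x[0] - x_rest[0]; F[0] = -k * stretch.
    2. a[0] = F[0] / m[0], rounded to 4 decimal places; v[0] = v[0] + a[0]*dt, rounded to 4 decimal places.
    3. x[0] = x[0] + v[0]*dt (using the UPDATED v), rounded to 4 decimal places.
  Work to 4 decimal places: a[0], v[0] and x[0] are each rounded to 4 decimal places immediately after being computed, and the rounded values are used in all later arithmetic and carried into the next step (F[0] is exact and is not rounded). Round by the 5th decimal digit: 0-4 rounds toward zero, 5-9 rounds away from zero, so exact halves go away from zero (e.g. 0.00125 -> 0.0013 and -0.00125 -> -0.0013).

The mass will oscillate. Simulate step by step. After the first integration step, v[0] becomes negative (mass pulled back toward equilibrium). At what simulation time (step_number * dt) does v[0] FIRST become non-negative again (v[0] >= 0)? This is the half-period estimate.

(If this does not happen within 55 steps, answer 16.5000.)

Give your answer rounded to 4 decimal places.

Step 0: x=[8.3000] v=[0.0000]
Step 1: x=[7.5590] v=[-2.4700]
Step 2: x=[6.2882] v=[-4.2360]
Step 3: x=[4.8498] v=[-4.7948]
Step 4: x=[3.6537] v=[-3.9871]
Step 5: x=[3.0408] v=[-2.0431]
Step 6: x=[3.1857] v=[0.4831]
First v>=0 after going negative at step 6, time=1.8000

Answer: 1.8000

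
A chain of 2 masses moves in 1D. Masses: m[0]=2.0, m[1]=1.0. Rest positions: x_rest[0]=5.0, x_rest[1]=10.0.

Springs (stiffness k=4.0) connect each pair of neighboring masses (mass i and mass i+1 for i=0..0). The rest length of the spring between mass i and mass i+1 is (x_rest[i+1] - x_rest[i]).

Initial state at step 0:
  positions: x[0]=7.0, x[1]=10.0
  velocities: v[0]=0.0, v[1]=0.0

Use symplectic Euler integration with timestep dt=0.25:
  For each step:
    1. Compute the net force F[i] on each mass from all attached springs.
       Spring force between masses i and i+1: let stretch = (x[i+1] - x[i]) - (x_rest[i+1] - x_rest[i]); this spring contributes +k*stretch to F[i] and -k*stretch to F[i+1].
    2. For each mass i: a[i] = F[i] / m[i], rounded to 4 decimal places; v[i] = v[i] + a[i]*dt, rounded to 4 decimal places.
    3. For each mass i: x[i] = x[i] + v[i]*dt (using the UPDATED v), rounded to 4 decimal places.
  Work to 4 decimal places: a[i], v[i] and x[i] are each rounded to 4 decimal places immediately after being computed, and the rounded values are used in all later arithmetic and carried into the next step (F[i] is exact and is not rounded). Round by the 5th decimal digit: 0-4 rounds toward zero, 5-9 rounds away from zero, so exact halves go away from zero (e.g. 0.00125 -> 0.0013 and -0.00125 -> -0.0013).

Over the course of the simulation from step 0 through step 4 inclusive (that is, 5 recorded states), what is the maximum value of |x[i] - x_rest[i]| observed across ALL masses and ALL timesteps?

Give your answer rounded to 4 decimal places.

Answer: 2.6533

Derivation:
Step 0: x=[7.0000 10.0000] v=[0.0000 0.0000]
Step 1: x=[6.7500 10.5000] v=[-1.0000 2.0000]
Step 2: x=[6.3438 11.3125] v=[-1.6250 3.2500]
Step 3: x=[5.9336 12.1328] v=[-1.6407 3.2813]
Step 4: x=[5.6733 12.6533] v=[-1.0411 2.0821]
Max displacement = 2.6533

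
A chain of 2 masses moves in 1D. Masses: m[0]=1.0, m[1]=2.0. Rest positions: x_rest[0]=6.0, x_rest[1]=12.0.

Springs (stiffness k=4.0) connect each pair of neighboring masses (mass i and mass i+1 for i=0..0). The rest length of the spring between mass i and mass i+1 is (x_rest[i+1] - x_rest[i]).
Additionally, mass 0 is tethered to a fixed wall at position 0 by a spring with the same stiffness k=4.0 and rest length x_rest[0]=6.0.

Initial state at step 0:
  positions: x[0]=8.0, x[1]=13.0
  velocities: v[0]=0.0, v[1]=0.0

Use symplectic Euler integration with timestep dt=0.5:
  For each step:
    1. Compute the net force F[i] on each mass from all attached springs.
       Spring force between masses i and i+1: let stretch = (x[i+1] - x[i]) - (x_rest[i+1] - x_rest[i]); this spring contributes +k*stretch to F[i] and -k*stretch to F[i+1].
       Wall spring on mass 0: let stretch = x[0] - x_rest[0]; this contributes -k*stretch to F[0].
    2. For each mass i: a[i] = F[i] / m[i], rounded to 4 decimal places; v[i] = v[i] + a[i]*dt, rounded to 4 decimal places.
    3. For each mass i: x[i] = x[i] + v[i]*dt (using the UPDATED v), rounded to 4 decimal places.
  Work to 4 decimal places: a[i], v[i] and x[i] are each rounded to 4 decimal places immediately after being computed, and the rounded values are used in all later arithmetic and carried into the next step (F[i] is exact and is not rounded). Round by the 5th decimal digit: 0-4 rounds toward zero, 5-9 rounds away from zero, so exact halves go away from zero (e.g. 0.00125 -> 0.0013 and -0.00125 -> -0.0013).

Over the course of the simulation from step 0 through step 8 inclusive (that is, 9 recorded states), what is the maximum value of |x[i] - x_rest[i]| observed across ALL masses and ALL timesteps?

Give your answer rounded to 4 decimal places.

Answer: 2.5625

Derivation:
Step 0: x=[8.0000 13.0000] v=[0.0000 0.0000]
Step 1: x=[5.0000 13.5000] v=[-6.0000 1.0000]
Step 2: x=[5.5000 12.7500] v=[1.0000 -1.5000]
Step 3: x=[7.7500 11.3750] v=[4.5000 -2.7500]
Step 4: x=[5.8750 11.1875] v=[-3.7500 -0.3750]
Step 5: x=[3.4375 11.3438] v=[-4.8750 0.3125]
Step 6: x=[5.4688 10.5469] v=[4.0626 -1.5938]
Step 7: x=[7.1094 10.2110] v=[3.2812 -0.6719]
Step 8: x=[4.7422 11.3243] v=[-4.7344 2.2265]
Max displacement = 2.5625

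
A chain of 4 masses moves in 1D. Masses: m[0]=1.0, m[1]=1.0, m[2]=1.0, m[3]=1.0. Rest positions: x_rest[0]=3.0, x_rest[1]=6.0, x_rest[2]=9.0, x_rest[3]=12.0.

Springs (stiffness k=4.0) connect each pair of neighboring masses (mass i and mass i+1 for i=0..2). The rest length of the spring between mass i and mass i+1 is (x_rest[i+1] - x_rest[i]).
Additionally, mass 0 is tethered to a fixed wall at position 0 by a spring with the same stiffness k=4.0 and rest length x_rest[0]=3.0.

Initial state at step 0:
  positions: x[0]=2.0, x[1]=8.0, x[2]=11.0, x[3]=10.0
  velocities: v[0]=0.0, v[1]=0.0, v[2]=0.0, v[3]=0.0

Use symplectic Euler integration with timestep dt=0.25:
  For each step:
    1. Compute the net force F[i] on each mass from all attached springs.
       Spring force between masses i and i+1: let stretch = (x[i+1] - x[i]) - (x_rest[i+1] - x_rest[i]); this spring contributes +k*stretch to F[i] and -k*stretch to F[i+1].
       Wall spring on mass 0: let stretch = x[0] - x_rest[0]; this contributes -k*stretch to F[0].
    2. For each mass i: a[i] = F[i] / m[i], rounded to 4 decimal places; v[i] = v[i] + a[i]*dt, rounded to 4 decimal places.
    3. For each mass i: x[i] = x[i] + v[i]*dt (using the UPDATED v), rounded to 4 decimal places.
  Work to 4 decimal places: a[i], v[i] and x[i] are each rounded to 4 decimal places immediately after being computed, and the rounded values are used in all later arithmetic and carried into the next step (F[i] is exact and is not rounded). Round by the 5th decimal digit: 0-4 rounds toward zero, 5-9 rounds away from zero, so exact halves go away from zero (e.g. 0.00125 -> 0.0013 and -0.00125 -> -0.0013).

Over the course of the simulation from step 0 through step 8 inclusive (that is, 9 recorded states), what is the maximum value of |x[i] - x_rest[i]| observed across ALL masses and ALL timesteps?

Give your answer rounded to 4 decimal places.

Answer: 2.8822

Derivation:
Step 0: x=[2.0000 8.0000 11.0000 10.0000] v=[0.0000 0.0000 0.0000 0.0000]
Step 1: x=[3.0000 7.2500 10.0000 11.0000] v=[4.0000 -3.0000 -4.0000 4.0000]
Step 2: x=[4.3125 6.1250 8.5625 12.5000] v=[5.2500 -4.5000 -5.7500 6.0000]
Step 3: x=[5.0000 5.1563 7.5000 13.7656] v=[2.7500 -3.8750 -4.2500 5.0625]
Step 4: x=[4.4766 4.7344 7.4180 14.2148] v=[-2.0937 -1.6876 -0.3281 1.7969]
Step 5: x=[2.8985 4.9190 8.3643 13.7148] v=[-6.3125 0.7382 3.7851 -1.9999]
Step 6: x=[1.1009 5.4598 9.7869 12.6272] v=[-7.1905 2.1630 5.6903 -4.3504]
Step 7: x=[0.1178 5.9926 10.8378 11.5795] v=[-3.9325 2.1312 4.2035 -4.1907]
Step 8: x=[0.5739 6.2680 10.8628 11.0964] v=[1.8245 1.1016 0.1000 -1.9324]
Max displacement = 2.8822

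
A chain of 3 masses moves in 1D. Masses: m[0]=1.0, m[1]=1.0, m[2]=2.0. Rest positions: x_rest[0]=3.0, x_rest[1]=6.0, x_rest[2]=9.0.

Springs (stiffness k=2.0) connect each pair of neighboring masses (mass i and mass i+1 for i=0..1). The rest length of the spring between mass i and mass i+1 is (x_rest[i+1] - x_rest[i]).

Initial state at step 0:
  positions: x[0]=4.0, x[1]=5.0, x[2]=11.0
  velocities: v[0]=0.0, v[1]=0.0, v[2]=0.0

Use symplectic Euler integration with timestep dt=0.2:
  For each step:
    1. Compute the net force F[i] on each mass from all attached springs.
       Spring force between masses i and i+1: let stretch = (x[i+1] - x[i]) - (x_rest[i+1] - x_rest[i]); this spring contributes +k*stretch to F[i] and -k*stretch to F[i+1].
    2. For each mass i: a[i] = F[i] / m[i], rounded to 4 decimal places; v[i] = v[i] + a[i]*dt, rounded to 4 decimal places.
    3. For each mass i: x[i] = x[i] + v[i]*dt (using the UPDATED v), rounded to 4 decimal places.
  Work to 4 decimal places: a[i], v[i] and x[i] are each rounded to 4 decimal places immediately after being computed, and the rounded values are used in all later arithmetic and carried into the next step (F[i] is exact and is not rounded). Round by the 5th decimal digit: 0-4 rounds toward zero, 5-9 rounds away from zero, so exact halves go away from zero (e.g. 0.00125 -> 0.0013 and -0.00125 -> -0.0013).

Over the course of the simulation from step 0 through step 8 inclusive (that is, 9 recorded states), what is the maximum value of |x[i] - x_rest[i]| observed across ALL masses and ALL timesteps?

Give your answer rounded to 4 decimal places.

Step 0: x=[4.0000 5.0000 11.0000] v=[0.0000 0.0000 0.0000]
Step 1: x=[3.8400 5.4000 10.8800] v=[-0.8000 2.0000 -0.6000]
Step 2: x=[3.5648 6.1136 10.6608] v=[-1.3760 3.5680 -1.0960]
Step 3: x=[3.2535 6.9871 10.3797] v=[-1.5565 4.3674 -1.4054]
Step 4: x=[3.0009 7.8333 10.0829] v=[-1.2631 4.2310 -1.4839]
Step 5: x=[2.8949 8.4729 9.8161] v=[-0.5301 3.1979 -1.3338]
Step 6: x=[2.9951 8.7737 9.6156] v=[0.5011 1.5040 -1.0024]
Step 7: x=[3.3176 8.6796 9.5014] v=[1.6125 -0.4707 -0.5708]
Step 8: x=[3.8291 8.2222 9.4744] v=[2.5573 -2.2868 -0.1352]
Max displacement = 2.7737

Answer: 2.7737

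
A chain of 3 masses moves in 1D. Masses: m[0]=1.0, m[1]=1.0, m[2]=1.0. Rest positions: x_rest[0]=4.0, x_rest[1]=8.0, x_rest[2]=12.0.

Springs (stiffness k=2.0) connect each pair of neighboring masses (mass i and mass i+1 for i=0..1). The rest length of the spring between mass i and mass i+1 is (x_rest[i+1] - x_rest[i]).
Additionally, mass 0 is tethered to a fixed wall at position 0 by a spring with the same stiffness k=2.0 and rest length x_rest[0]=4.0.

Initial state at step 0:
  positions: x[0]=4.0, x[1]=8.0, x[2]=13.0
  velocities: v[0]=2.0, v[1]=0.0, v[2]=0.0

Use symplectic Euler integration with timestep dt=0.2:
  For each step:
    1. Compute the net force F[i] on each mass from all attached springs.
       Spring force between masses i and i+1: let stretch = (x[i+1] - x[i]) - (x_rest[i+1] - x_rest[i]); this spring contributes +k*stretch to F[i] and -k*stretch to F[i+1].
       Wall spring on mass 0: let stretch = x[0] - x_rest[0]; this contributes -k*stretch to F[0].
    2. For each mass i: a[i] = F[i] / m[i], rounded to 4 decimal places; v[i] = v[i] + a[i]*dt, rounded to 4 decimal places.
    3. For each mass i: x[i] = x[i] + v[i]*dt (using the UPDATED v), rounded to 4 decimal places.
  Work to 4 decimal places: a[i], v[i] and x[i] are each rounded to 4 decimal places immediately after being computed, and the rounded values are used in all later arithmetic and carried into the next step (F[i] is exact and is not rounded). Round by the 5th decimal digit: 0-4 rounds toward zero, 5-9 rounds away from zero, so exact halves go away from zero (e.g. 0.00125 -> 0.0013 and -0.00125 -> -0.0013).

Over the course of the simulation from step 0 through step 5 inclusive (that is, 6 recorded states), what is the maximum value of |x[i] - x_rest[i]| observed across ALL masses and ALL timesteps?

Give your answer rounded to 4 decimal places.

Answer: 1.1257

Derivation:
Step 0: x=[4.0000 8.0000 13.0000] v=[2.0000 0.0000 0.0000]
Step 1: x=[4.4000 8.0800 12.9200] v=[2.0000 0.4000 -0.4000]
Step 2: x=[4.7424 8.2528 12.7728] v=[1.7120 0.8640 -0.7360]
Step 3: x=[4.9862 8.5064 12.5840] v=[1.2192 1.2678 -0.9440]
Step 4: x=[5.1128 8.8046 12.3890] v=[0.6328 1.4908 -0.9750]
Step 5: x=[5.1257 9.0942 12.2272] v=[0.0644 1.4478 -0.8088]
Max displacement = 1.1257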